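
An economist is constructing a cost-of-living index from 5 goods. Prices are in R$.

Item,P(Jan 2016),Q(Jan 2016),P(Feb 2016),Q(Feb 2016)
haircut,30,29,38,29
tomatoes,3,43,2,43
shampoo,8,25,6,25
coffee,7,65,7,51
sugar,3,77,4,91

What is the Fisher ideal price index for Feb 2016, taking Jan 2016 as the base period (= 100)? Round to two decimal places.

112.02

Laspeyres component (base-period weights):
ΣP(Feb 2016)Q(Jan 2016) = 38×29 + 2×43 + 6×25 + 7×65 + 4×77 = 1102 + 86 + 150 + 455 + 308 = 2101
ΣP(Jan 2016)Q(Jan 2016) = 30×29 + 3×43 + 8×25 + 7×65 + 3×77 = 870 + 129 + 200 + 455 + 231 = 1885
L = 2101 / 1885 × 100 = 111.4589
Paasche component (current-period weights):
ΣP(Feb 2016)Q(Feb 2016) = 38×29 + 2×43 + 6×25 + 7×51 + 4×91 = 1102 + 86 + 150 + 357 + 364 = 2059
ΣP(Jan 2016)Q(Feb 2016) = 30×29 + 3×43 + 8×25 + 7×51 + 3×91 = 870 + 129 + 200 + 357 + 273 = 1829
P = 2059 / 1829 × 100 = 112.5752
Fisher = √(L × P) = √(111.4589 × 112.5752) = 112.0156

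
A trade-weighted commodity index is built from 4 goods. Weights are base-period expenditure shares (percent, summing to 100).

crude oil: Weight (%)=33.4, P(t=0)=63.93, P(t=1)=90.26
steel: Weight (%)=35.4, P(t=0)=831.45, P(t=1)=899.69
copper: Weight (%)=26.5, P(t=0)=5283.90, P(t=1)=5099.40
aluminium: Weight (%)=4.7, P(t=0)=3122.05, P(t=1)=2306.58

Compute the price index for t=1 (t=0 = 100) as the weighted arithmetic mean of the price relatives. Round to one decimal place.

114.5

crude oil: 33.4 × (90.26/63.93) = 33.4 × 1.411857 = 47.1560
steel: 35.4 × (899.69/831.45) = 35.4 × 1.082073 = 38.3054
copper: 26.5 × (5099.40/5283.90) = 26.5 × 0.965083 = 25.5747
aluminium: 4.7 × (2306.58/3122.05) = 4.7 × 0.738803 = 3.4724
Index = Σ wᵢ·(p₁ᵢ/p₀ᵢ) = 47.1560 + 38.3054 + 25.5747 + 3.4724 = 114.5085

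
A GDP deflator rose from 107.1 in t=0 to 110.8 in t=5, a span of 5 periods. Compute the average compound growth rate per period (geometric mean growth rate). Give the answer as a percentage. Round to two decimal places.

Growth factor = (110.8/107.1)^(1/5) = (1.034547)^(1/5) = 1.006816
Growth rate = 1.006816 − 1 = 0.006816 = 0.6816%

0.68%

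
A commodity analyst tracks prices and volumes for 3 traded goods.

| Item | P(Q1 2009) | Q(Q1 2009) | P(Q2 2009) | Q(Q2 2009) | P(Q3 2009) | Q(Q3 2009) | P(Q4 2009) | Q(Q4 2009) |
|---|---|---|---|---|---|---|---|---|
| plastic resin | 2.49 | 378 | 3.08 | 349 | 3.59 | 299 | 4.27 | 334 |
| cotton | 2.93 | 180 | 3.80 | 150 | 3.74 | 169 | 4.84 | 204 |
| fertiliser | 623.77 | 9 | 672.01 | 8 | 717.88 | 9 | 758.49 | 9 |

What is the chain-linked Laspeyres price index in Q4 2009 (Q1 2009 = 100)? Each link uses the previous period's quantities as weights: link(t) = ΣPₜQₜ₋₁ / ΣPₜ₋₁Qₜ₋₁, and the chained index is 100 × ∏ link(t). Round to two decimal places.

131.09

Link Q1 2009→Q2 2009:
ΣP(Q2 2009)Q(Q1 2009) = 3.08×378 + 3.80×180 + 672.01×9 = 1164.24 + 684 + 6048.09 = 7896.33
ΣP(Q1 2009)Q(Q1 2009) = 2.49×378 + 2.93×180 + 623.77×9 = 941.22 + 527.4 + 5613.93 = 7082.55
link = 7896.33/7082.55 = 1.114899
Link Q2 2009→Q3 2009:
ΣP(Q3 2009)Q(Q2 2009) = 3.59×349 + 3.74×150 + 717.88×8 = 1252.91 + 561 + 5743.04 = 7556.95
ΣP(Q2 2009)Q(Q2 2009) = 3.08×349 + 3.80×150 + 672.01×8 = 1074.92 + 570 + 5376.08 = 7021
link = 7556.95/7021 = 1.076335
Link Q3 2009→Q4 2009:
ΣP(Q4 2009)Q(Q3 2009) = 4.27×299 + 4.84×169 + 758.49×9 = 1276.73 + 817.96 + 6826.41 = 8921.1
ΣP(Q3 2009)Q(Q3 2009) = 3.59×299 + 3.74×169 + 717.88×9 = 1073.41 + 632.06 + 6460.92 = 8166.39
link = 8921.1/8166.39 = 1.092417
Chained index = 100 × 1.114899 × 1.076335 × 1.092417 = 131.0906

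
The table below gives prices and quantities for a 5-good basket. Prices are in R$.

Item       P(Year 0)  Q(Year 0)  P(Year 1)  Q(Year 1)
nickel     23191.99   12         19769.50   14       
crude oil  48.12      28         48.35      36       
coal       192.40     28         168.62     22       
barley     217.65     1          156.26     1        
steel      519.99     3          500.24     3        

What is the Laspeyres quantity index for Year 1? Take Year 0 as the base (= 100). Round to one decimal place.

Laspeyres quantity index uses base-period prices as weights.
ΣP(Year 0)·Q(Year 1) = 23191.99×14 + 48.12×36 + 192.40×22 + 217.65×1 + 519.99×3 = 324687.86 + 1732.32 + 4232.8 + 217.65 + 1559.97 = 332430.6
ΣP(Year 0)·Q(Year 0) = 23191.99×12 + 48.12×28 + 192.40×28 + 217.65×1 + 519.99×3 = 278303.88 + 1347.36 + 5387.2 + 217.65 + 1559.97 = 286816.06
Index = 332430.6 / 286816.06 × 100 = 115.9038

115.9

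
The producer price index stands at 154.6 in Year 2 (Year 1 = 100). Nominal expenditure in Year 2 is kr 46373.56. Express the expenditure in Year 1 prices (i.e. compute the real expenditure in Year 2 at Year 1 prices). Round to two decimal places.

29995.83

Real = Nominal ÷ (Index/100) = 46373.56 ÷ (154.6/100)
     = 46373.56 ÷ 1.546 = 29995.8344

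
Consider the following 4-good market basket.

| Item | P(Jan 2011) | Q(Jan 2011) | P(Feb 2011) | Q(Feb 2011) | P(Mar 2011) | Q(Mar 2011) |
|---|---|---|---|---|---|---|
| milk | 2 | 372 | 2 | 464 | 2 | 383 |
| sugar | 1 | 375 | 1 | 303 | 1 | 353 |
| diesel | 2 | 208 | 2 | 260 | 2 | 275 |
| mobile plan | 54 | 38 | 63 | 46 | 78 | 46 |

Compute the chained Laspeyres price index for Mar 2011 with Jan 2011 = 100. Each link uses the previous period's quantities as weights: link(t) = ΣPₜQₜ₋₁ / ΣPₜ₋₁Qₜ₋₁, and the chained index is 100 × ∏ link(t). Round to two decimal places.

125.79

Link Jan 2011→Feb 2011:
ΣP(Feb 2011)Q(Jan 2011) = 2×372 + 1×375 + 2×208 + 63×38 = 744 + 375 + 416 + 2394 = 3929
ΣP(Jan 2011)Q(Jan 2011) = 2×372 + 1×375 + 2×208 + 54×38 = 744 + 375 + 416 + 2052 = 3587
link = 3929/3587 = 1.095344
Link Feb 2011→Mar 2011:
ΣP(Mar 2011)Q(Feb 2011) = 2×464 + 1×303 + 2×260 + 78×46 = 928 + 303 + 520 + 3588 = 5339
ΣP(Feb 2011)Q(Feb 2011) = 2×464 + 1×303 + 2×260 + 63×46 = 928 + 303 + 520 + 2898 = 4649
link = 5339/4649 = 1.148419
Chained index = 100 × 1.095344 × 1.148419 = 125.7914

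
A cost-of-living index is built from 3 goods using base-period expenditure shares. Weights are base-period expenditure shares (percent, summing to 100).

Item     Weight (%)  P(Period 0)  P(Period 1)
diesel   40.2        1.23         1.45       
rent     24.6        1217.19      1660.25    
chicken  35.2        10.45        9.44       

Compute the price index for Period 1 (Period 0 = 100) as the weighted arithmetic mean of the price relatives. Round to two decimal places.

diesel: 40.2 × (1.45/1.23) = 40.2 × 1.178862 = 47.3902
rent: 24.6 × (1660.25/1217.19) = 24.6 × 1.364002 = 33.5545
chicken: 35.2 × (9.44/10.45) = 35.2 × 0.903349 = 31.7979
Index = Σ wᵢ·(p₁ᵢ/p₀ᵢ) = 47.3902 + 33.5545 + 31.7979 = 112.7426

112.74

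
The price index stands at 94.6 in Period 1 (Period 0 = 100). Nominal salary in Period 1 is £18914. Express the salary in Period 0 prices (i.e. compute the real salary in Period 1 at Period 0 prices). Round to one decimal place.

Real = Nominal ÷ (Index/100) = 18914 ÷ (94.6/100)
     = 18914 ÷ 0.946 = 19993.6575

19993.7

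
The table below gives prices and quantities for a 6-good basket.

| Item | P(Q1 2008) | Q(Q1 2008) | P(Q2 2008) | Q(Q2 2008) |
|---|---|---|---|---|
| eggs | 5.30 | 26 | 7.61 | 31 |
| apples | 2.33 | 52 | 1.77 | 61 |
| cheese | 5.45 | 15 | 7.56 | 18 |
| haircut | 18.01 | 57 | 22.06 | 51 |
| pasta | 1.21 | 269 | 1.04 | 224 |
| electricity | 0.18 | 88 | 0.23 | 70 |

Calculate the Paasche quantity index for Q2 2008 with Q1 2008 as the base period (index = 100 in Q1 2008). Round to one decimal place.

Paasche quantity index uses current-period prices as weights.
ΣP(Q2 2008)·Q(Q2 2008) = 7.61×31 + 1.77×61 + 7.56×18 + 22.06×51 + 1.04×224 + 0.23×70 = 235.91 + 107.97 + 136.08 + 1125.06 + 232.96 + 16.1 = 1854.08
ΣP(Q2 2008)·Q(Q1 2008) = 7.61×26 + 1.77×52 + 7.56×15 + 22.06×57 + 1.04×269 + 0.23×88 = 197.86 + 92.04 + 113.4 + 1257.42 + 279.76 + 20.24 = 1960.72
Index = 1854.08 / 1960.72 × 100 = 94.5612

94.6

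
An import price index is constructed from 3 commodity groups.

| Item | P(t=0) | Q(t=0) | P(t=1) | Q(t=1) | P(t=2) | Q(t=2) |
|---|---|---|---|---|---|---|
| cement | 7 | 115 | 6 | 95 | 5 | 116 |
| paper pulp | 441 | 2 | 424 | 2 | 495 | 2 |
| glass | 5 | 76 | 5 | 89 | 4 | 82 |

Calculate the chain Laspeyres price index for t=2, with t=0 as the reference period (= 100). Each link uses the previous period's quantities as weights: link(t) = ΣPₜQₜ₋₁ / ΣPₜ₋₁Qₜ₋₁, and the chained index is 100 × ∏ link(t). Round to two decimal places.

90.70

Link t=0→t=1:
ΣP(t=1)Q(t=0) = 6×115 + 424×2 + 5×76 = 690 + 848 + 380 = 1918
ΣP(t=0)Q(t=0) = 7×115 + 441×2 + 5×76 = 805 + 882 + 380 = 2067
link = 1918/2067 = 0.927915
Link t=1→t=2:
ΣP(t=2)Q(t=1) = 5×95 + 495×2 + 4×89 = 475 + 990 + 356 = 1821
ΣP(t=1)Q(t=1) = 6×95 + 424×2 + 5×89 = 570 + 848 + 445 = 1863
link = 1821/1863 = 0.977456
Chained index = 100 × 0.927915 × 0.977456 = 90.6996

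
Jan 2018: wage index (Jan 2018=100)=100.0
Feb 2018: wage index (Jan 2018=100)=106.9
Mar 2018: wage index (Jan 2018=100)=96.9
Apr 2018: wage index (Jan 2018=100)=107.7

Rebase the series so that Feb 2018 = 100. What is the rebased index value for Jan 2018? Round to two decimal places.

93.55

Rebased(Jan 2018) = 100.0 / 106.9 × 100 = 93.5454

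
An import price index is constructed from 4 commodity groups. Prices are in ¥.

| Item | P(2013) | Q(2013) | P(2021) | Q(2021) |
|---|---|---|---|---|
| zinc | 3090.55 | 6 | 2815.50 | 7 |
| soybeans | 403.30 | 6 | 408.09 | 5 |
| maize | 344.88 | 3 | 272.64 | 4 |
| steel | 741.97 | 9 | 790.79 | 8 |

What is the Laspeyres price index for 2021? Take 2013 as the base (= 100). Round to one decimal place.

Laspeyres price index uses base-period quantities as weights.
ΣP(2021)·Q(2013) = 2815.50×6 + 408.09×6 + 272.64×3 + 790.79×9 = 16893 + 2448.54 + 817.92 + 7117.11 = 27276.57
ΣP(2013)·Q(2013) = 3090.55×6 + 403.30×6 + 344.88×3 + 741.97×9 = 18543.3 + 2419.8 + 1034.64 + 6677.73 = 28675.47
Index = 27276.57 / 28675.47 × 100 = 95.1216

95.1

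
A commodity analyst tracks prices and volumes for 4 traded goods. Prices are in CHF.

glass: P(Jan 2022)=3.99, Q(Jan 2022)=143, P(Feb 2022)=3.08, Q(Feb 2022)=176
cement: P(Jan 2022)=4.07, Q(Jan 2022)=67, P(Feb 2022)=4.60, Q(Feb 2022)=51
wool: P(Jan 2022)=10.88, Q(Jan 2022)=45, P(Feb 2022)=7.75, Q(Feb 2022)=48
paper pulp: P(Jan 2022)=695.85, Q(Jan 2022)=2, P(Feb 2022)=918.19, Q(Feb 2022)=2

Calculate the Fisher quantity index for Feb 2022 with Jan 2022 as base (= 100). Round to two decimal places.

Laspeyres component (base-period weights):
ΣP(Jan 2022)Q(Feb 2022) = 3.99×176 + 4.07×51 + 10.88×48 + 695.85×2 = 702.24 + 207.57 + 522.24 + 1391.7 = 2823.75
ΣP(Jan 2022)Q(Jan 2022) = 3.99×143 + 4.07×67 + 10.88×45 + 695.85×2 = 570.57 + 272.69 + 489.6 + 1391.7 = 2724.56
L = 2823.75 / 2724.56 × 100 = 103.6406
Paasche component (current-period weights):
ΣP(Feb 2022)Q(Feb 2022) = 3.08×176 + 4.60×51 + 7.75×48 + 918.19×2 = 542.08 + 234.6 + 372 + 1836.38 = 2985.06
ΣP(Feb 2022)Q(Jan 2022) = 3.08×143 + 4.60×67 + 7.75×45 + 918.19×2 = 440.44 + 308.2 + 348.75 + 1836.38 = 2933.77
P = 2985.06 / 2933.77 × 100 = 101.7483
Fisher = √(L × P) = √(103.6406 × 101.7483) = 102.6901

102.69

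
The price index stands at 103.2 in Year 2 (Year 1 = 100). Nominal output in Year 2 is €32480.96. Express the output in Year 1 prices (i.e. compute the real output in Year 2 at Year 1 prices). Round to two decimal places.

Real = Nominal ÷ (Index/100) = 32480.96 ÷ (103.2/100)
     = 32480.96 ÷ 1.032 = 31473.7984

31473.80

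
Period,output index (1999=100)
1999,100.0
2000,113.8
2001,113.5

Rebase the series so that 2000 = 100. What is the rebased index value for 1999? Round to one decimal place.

Rebased(1999) = 100.0 / 113.8 × 100 = 87.8735

87.9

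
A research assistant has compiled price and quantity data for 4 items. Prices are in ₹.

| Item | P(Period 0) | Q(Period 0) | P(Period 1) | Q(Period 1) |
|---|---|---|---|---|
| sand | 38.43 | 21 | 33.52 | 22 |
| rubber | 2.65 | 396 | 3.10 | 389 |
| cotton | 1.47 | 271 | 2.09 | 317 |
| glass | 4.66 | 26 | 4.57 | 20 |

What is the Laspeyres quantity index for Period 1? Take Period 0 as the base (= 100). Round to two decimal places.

Laspeyres quantity index uses base-period prices as weights.
ΣP(Period 0)·Q(Period 1) = 38.43×22 + 2.65×389 + 1.47×317 + 4.66×20 = 845.46 + 1030.85 + 465.99 + 93.2 = 2435.5
ΣP(Period 0)·Q(Period 0) = 38.43×21 + 2.65×396 + 1.47×271 + 4.66×26 = 807.03 + 1049.4 + 398.37 + 121.16 = 2375.96
Index = 2435.5 / 2375.96 × 100 = 102.5059

102.51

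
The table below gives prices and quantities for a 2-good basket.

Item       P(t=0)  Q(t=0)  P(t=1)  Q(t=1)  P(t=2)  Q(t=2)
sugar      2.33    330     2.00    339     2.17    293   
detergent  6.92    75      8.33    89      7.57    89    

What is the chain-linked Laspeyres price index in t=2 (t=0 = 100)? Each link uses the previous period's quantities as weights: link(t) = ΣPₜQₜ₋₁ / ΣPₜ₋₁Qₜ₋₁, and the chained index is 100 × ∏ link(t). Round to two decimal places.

Link t=0→t=1:
ΣP(t=1)Q(t=0) = 2.00×330 + 8.33×75 = 660 + 624.75 = 1284.75
ΣP(t=0)Q(t=0) = 2.33×330 + 6.92×75 = 768.9 + 519 = 1287.9
link = 1284.75/1287.9 = 0.997554
Link t=1→t=2:
ΣP(t=2)Q(t=1) = 2.17×339 + 7.57×89 = 735.63 + 673.73 = 1409.36
ΣP(t=1)Q(t=1) = 2.00×339 + 8.33×89 = 678 + 741.37 = 1419.37
link = 1409.36/1419.37 = 0.992948
Chained index = 100 × 0.997554 × 0.992948 = 99.0519

99.05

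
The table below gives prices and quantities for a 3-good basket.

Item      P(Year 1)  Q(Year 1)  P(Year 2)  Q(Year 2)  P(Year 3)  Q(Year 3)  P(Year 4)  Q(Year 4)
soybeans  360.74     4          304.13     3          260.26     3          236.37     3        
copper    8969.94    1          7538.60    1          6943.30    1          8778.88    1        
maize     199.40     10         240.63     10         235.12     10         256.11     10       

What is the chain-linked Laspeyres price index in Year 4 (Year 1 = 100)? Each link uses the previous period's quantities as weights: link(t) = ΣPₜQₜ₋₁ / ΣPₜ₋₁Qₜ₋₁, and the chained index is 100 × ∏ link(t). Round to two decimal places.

99.84

Link Year 1→Year 2:
ΣP(Year 2)Q(Year 1) = 304.13×4 + 7538.60×1 + 240.63×10 = 1216.52 + 7538.6 + 2406.3 = 11161.42
ΣP(Year 1)Q(Year 1) = 360.74×4 + 8969.94×1 + 199.40×10 = 1442.96 + 8969.94 + 1994 = 12406.9
link = 11161.42/12406.9 = 0.899614
Link Year 2→Year 3:
ΣP(Year 3)Q(Year 2) = 260.26×3 + 6943.30×1 + 235.12×10 = 780.78 + 6943.3 + 2351.2 = 10075.28
ΣP(Year 2)Q(Year 2) = 304.13×3 + 7538.60×1 + 240.63×10 = 912.39 + 7538.6 + 2406.3 = 10857.29
link = 10075.28/10857.29 = 0.927974
Link Year 3→Year 4:
ΣP(Year 4)Q(Year 3) = 236.37×3 + 8778.88×1 + 256.11×10 = 709.11 + 8778.88 + 2561.1 = 12049.09
ΣP(Year 3)Q(Year 3) = 260.26×3 + 6943.30×1 + 235.12×10 = 780.78 + 6943.3 + 2351.2 = 10075.28
link = 12049.09/10075.28 = 1.195906
Chained index = 100 × 0.899614 × 0.927974 × 1.195906 = 99.8364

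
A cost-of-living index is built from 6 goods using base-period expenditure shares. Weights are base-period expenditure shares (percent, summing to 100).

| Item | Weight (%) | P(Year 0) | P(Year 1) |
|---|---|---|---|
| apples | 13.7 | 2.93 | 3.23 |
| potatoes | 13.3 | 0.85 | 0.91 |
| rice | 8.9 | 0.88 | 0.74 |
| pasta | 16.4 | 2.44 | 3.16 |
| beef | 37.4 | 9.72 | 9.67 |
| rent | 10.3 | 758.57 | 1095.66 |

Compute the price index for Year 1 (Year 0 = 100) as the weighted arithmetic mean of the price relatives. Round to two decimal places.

110.15

apples: 13.7 × (3.23/2.93) = 13.7 × 1.102389 = 15.1027
potatoes: 13.3 × (0.91/0.85) = 13.3 × 1.070588 = 14.2388
rice: 8.9 × (0.74/0.88) = 8.9 × 0.840909 = 7.4841
pasta: 16.4 × (3.16/2.44) = 16.4 × 1.295082 = 21.2393
beef: 37.4 × (9.67/9.72) = 37.4 × 0.994856 = 37.2076
rent: 10.3 × (1095.66/758.57) = 10.3 × 1.444376 = 14.8771
Index = Σ wᵢ·(p₁ᵢ/p₀ᵢ) = 15.1027 + 14.2388 + 7.4841 + 21.2393 + 37.2076 + 14.8771 = 110.1497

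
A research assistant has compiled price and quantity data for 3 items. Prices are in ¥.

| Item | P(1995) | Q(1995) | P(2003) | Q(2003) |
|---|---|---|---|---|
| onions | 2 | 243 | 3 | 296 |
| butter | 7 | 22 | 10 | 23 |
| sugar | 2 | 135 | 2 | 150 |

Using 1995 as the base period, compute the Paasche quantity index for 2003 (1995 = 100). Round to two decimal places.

Paasche quantity index uses current-period prices as weights.
ΣP(2003)·Q(2003) = 3×296 + 10×23 + 2×150 = 888 + 230 + 300 = 1418
ΣP(2003)·Q(1995) = 3×243 + 10×22 + 2×135 = 729 + 220 + 270 = 1219
Index = 1418 / 1219 × 100 = 116.3249

116.32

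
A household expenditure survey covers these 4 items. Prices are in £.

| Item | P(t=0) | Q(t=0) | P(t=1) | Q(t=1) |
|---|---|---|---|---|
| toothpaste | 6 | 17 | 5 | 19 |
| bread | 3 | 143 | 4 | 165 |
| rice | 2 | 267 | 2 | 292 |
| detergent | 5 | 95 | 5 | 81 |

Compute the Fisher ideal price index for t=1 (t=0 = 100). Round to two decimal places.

108.66

Laspeyres component (base-period weights):
ΣP(t=1)Q(t=0) = 5×17 + 4×143 + 2×267 + 5×95 = 85 + 572 + 534 + 475 = 1666
ΣP(t=0)Q(t=0) = 6×17 + 3×143 + 2×267 + 5×95 = 102 + 429 + 534 + 475 = 1540
L = 1666 / 1540 × 100 = 108.1818
Paasche component (current-period weights):
ΣP(t=1)Q(t=1) = 5×19 + 4×165 + 2×292 + 5×81 = 95 + 660 + 584 + 405 = 1744
ΣP(t=0)Q(t=1) = 6×19 + 3×165 + 2×292 + 5×81 = 114 + 495 + 584 + 405 = 1598
P = 1744 / 1598 × 100 = 109.1364
Fisher = √(L × P) = √(108.1818 × 109.1364) = 108.6581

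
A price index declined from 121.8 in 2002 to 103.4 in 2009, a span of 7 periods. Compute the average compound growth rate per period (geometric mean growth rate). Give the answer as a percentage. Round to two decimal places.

Growth factor = (103.4/121.8)^(1/7) = (0.848933)^(1/7) = 0.976875
Growth rate = 0.976875 − 1 = -0.023125 = -2.3125%

-2.31%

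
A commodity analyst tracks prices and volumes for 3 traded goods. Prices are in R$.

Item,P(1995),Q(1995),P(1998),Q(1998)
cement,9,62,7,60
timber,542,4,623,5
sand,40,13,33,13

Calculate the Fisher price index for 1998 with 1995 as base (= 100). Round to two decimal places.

104.25

Laspeyres component (base-period weights):
ΣP(1998)Q(1995) = 7×62 + 623×4 + 33×13 = 434 + 2492 + 429 = 3355
ΣP(1995)Q(1995) = 9×62 + 542×4 + 40×13 = 558 + 2168 + 520 = 3246
L = 3355 / 3246 × 100 = 103.3580
Paasche component (current-period weights):
ΣP(1998)Q(1998) = 7×60 + 623×5 + 33×13 = 420 + 3115 + 429 = 3964
ΣP(1995)Q(1998) = 9×60 + 542×5 + 40×13 = 540 + 2710 + 520 = 3770
P = 3964 / 3770 × 100 = 105.1459
Fisher = √(L × P) = √(103.3580 × 105.1459) = 104.2481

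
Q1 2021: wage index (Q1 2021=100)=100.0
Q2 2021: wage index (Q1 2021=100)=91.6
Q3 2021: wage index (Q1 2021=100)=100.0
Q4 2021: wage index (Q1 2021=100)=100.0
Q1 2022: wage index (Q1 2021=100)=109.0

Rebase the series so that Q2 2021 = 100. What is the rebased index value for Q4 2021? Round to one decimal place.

Rebased(Q4 2021) = 100.0 / 91.6 × 100 = 109.1703

109.2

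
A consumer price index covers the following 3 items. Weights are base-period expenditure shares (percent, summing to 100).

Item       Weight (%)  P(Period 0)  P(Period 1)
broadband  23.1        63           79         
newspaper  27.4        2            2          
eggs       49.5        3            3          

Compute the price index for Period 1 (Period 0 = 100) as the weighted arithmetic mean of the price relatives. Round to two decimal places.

broadband: 23.1 × (79/63) = 23.1 × 1.253968 = 28.9667
newspaper: 27.4 × (2/2) = 27.4 × 1.000000 = 27.4000
eggs: 49.5 × (3/3) = 49.5 × 1.000000 = 49.5000
Index = Σ wᵢ·(p₁ᵢ/p₀ᵢ) = 28.9667 + 27.4000 + 49.5000 = 105.8667

105.87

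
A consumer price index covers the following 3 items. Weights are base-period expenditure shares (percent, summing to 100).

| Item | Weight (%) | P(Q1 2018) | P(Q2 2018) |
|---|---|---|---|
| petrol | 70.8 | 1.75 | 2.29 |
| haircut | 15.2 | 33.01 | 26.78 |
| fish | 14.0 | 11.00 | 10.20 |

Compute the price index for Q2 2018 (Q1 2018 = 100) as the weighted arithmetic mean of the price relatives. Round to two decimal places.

117.96

petrol: 70.8 × (2.29/1.75) = 70.8 × 1.308571 = 92.6469
haircut: 15.2 × (26.78/33.01) = 15.2 × 0.811269 = 12.3313
fish: 14.0 × (10.20/11.00) = 14.0 × 0.927273 = 12.9818
Index = Σ wᵢ·(p₁ᵢ/p₀ᵢ) = 92.6469 + 12.3313 + 12.9818 = 117.9600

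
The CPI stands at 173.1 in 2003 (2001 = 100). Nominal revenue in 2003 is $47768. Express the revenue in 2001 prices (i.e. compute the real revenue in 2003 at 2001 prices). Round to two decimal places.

Real = Nominal ÷ (Index/100) = 47768 ÷ (173.1/100)
     = 47768 ÷ 1.731 = 27595.6095

27595.61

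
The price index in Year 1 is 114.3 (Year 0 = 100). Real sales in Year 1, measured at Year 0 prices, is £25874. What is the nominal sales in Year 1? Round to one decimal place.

29574.0

Nominal = Real × (Index/100) = 25874 × (114.3/100)
        = 25874 × 1.143 = 29573.9820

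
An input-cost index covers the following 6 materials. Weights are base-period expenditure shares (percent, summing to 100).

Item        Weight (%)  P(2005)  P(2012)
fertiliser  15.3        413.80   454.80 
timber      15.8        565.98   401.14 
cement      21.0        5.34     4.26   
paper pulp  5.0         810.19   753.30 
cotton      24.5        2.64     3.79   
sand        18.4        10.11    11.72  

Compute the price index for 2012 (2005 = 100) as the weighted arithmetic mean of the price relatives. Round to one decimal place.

105.9

fertiliser: 15.3 × (454.80/413.80) = 15.3 × 1.099082 = 16.8159
timber: 15.8 × (401.14/565.98) = 15.8 × 0.708753 = 11.1983
cement: 21.0 × (4.26/5.34) = 21.0 × 0.797753 = 16.7528
paper pulp: 5.0 × (753.30/810.19) = 5.0 × 0.929782 = 4.6489
cotton: 24.5 × (3.79/2.64) = 24.5 × 1.435606 = 35.1723
sand: 18.4 × (11.72/10.11) = 18.4 × 1.159248 = 21.3302
Index = Σ wᵢ·(p₁ᵢ/p₀ᵢ) = 16.8159 + 11.1983 + 16.7528 + 4.6489 + 35.1723 + 21.3302 = 105.9185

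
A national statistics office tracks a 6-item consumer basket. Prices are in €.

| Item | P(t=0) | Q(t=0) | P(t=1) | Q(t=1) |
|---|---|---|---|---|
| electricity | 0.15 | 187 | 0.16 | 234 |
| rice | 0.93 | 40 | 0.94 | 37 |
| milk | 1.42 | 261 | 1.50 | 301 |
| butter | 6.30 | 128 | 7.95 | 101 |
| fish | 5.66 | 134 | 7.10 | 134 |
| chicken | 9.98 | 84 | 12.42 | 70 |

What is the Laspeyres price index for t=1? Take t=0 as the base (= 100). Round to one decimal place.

122.3

Laspeyres price index uses base-period quantities as weights.
ΣP(t=1)·Q(t=0) = 0.16×187 + 0.94×40 + 1.50×261 + 7.95×128 + 7.10×134 + 12.42×84 = 29.92 + 37.6 + 391.5 + 1017.6 + 951.4 + 1043.28 = 3471.3
ΣP(t=0)·Q(t=0) = 0.15×187 + 0.93×40 + 1.42×261 + 6.30×128 + 5.66×134 + 9.98×84 = 28.05 + 37.2 + 370.62 + 806.4 + 758.44 + 838.32 = 2839.03
Index = 3471.3 / 2839.03 × 100 = 122.2706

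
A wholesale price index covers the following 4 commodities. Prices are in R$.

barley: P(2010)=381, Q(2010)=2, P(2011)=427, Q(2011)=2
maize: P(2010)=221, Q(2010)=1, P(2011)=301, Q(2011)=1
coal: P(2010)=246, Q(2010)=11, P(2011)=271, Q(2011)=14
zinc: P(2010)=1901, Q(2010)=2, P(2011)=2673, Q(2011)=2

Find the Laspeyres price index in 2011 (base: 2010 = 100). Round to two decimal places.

Laspeyres price index uses base-period quantities as weights.
ΣP(2011)·Q(2010) = 427×2 + 301×1 + 271×11 + 2673×2 = 854 + 301 + 2981 + 5346 = 9482
ΣP(2010)·Q(2010) = 381×2 + 221×1 + 246×11 + 1901×2 = 762 + 221 + 2706 + 3802 = 7491
Index = 9482 / 7491 × 100 = 126.5786

126.58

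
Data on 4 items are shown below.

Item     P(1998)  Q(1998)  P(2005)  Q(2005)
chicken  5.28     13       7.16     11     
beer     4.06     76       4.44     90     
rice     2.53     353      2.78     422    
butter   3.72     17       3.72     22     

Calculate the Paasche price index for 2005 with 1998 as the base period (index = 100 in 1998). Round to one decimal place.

110.2

Paasche price index uses current-period quantities as weights.
ΣP(2005)·Q(2005) = 7.16×11 + 4.44×90 + 2.78×422 + 3.72×22 = 78.76 + 399.6 + 1173.16 + 81.84 = 1733.36
ΣP(1998)·Q(2005) = 5.28×11 + 4.06×90 + 2.53×422 + 3.72×22 = 58.08 + 365.4 + 1067.66 + 81.84 = 1572.98
Index = 1733.36 / 1572.98 × 100 = 110.1959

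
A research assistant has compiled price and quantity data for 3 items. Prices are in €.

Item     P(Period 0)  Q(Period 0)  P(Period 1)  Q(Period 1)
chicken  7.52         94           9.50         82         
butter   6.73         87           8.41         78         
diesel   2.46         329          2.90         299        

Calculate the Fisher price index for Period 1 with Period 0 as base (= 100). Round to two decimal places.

122.67

Laspeyres component (base-period weights):
ΣP(Period 1)Q(Period 0) = 9.50×94 + 8.41×87 + 2.90×329 = 893 + 731.67 + 954.1 = 2578.77
ΣP(Period 0)Q(Period 0) = 7.52×94 + 6.73×87 + 2.46×329 = 706.88 + 585.51 + 809.34 = 2101.73
L = 2578.77 / 2101.73 × 100 = 122.6975
Paasche component (current-period weights):
ΣP(Period 1)Q(Period 1) = 9.50×82 + 8.41×78 + 2.90×299 = 779 + 655.98 + 867.1 = 2302.08
ΣP(Period 0)Q(Period 1) = 7.52×82 + 6.73×78 + 2.46×299 = 616.64 + 524.94 + 735.54 = 1877.12
P = 2302.08 / 1877.12 × 100 = 122.6389
Fisher = √(L × P) = √(122.6975 × 122.6389) = 122.6682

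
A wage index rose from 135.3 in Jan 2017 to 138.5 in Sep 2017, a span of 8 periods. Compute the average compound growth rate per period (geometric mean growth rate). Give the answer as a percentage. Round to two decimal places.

Growth factor = (138.5/135.3)^(1/8) = (1.023651)^(1/8) = 1.002926
Growth rate = 1.002926 − 1 = 0.002926 = 0.2926%

0.29%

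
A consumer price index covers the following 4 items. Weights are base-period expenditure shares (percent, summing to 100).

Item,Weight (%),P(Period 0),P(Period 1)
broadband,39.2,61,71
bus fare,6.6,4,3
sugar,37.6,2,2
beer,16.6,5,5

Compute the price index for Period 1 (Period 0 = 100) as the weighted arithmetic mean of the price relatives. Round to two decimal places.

104.78

broadband: 39.2 × (71/61) = 39.2 × 1.163934 = 45.6262
bus fare: 6.6 × (3/4) = 6.6 × 0.750000 = 4.9500
sugar: 37.6 × (2/2) = 37.6 × 1.000000 = 37.6000
beer: 16.6 × (5/5) = 16.6 × 1.000000 = 16.6000
Index = Σ wᵢ·(p₁ᵢ/p₀ᵢ) = 45.6262 + 4.9500 + 37.6000 + 16.6000 = 104.7762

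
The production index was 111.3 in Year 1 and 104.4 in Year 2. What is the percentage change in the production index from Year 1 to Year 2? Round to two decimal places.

-6.20%

Change = (104.4 − 111.3) / 111.3 × 100
       = -6.9 / 111.3 × 100 = -6.1995%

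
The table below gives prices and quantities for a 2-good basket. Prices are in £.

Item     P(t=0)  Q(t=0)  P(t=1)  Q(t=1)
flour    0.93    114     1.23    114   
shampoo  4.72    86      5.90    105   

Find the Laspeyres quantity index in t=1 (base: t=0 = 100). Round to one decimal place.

117.5

Laspeyres quantity index uses base-period prices as weights.
ΣP(t=0)·Q(t=1) = 0.93×114 + 4.72×105 = 106.02 + 495.6 = 601.62
ΣP(t=0)·Q(t=0) = 0.93×114 + 4.72×86 = 106.02 + 405.92 = 511.94
Index = 601.62 / 511.94 × 100 = 117.5177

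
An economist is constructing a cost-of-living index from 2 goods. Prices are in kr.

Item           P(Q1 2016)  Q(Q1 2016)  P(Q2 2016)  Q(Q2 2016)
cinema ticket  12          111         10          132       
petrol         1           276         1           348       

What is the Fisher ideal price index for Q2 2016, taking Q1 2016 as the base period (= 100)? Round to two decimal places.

86.26

Laspeyres component (base-period weights):
ΣP(Q2 2016)Q(Q1 2016) = 10×111 + 1×276 = 1110 + 276 = 1386
ΣP(Q1 2016)Q(Q1 2016) = 12×111 + 1×276 = 1332 + 276 = 1608
L = 1386 / 1608 × 100 = 86.1940
Paasche component (current-period weights):
ΣP(Q2 2016)Q(Q2 2016) = 10×132 + 1×348 = 1320 + 348 = 1668
ΣP(Q1 2016)Q(Q2 2016) = 12×132 + 1×348 = 1584 + 348 = 1932
P = 1668 / 1932 × 100 = 86.3354
Fisher = √(L × P) = √(86.1940 × 86.3354) = 86.2647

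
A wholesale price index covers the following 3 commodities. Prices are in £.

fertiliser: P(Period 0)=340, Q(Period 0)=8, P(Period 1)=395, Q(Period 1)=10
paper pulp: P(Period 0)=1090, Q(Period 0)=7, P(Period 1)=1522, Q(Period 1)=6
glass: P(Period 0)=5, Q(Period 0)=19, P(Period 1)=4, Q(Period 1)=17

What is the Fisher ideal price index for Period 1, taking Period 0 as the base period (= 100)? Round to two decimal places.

132.07

Laspeyres component (base-period weights):
ΣP(Period 1)Q(Period 0) = 395×8 + 1522×7 + 4×19 = 3160 + 10654 + 76 = 13890
ΣP(Period 0)Q(Period 0) = 340×8 + 1090×7 + 5×19 = 2720 + 7630 + 95 = 10445
L = 13890 / 10445 × 100 = 132.9823
Paasche component (current-period weights):
ΣP(Period 1)Q(Period 1) = 395×10 + 1522×6 + 4×17 = 3950 + 9132 + 68 = 13150
ΣP(Period 0)Q(Period 1) = 340×10 + 1090×6 + 5×17 = 3400 + 6540 + 85 = 10025
P = 13150 / 10025 × 100 = 131.1721
Fisher = √(L × P) = √(132.9823 × 131.1721) = 132.0741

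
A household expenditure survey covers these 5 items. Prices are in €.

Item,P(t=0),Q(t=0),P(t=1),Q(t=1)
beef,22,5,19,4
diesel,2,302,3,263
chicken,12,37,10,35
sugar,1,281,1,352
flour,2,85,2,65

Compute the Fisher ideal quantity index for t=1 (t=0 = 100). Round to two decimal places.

93.68

Laspeyres component (base-period weights):
ΣP(t=0)Q(t=1) = 22×4 + 2×263 + 12×35 + 1×352 + 2×65 = 88 + 526 + 420 + 352 + 130 = 1516
ΣP(t=0)Q(t=0) = 22×5 + 2×302 + 12×37 + 1×281 + 2×85 = 110 + 604 + 444 + 281 + 170 = 1609
L = 1516 / 1609 × 100 = 94.2200
Paasche component (current-period weights):
ΣP(t=1)Q(t=1) = 19×4 + 3×263 + 10×35 + 1×352 + 2×65 = 76 + 789 + 350 + 352 + 130 = 1697
ΣP(t=1)Q(t=0) = 19×5 + 3×302 + 10×37 + 1×281 + 2×85 = 95 + 906 + 370 + 281 + 170 = 1822
P = 1697 / 1822 × 100 = 93.1394
Fisher = √(L × P) = √(94.2200 × 93.1394) = 93.6782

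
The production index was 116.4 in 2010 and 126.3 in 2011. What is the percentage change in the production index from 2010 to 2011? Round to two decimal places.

8.51%

Change = (126.3 − 116.4) / 116.4 × 100
       = 9.9 / 116.4 × 100 = 8.5052%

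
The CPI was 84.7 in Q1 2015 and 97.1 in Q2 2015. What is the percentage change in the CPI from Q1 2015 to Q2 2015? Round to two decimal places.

14.64%

Change = (97.1 − 84.7) / 84.7 × 100
       = 12.4 / 84.7 × 100 = 14.6399%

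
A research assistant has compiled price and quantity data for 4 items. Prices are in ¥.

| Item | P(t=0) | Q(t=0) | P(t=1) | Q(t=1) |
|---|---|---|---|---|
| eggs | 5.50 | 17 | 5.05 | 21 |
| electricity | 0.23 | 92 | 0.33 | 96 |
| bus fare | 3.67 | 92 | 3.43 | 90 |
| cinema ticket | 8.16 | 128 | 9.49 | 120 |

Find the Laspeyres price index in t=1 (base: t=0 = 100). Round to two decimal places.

110.00

Laspeyres price index uses base-period quantities as weights.
ΣP(t=1)·Q(t=0) = 5.05×17 + 0.33×92 + 3.43×92 + 9.49×128 = 85.85 + 30.36 + 315.56 + 1214.72 = 1646.49
ΣP(t=0)·Q(t=0) = 5.50×17 + 0.23×92 + 3.67×92 + 8.16×128 = 93.5 + 21.16 + 337.64 + 1044.48 = 1496.78
Index = 1646.49 / 1496.78 × 100 = 110.0021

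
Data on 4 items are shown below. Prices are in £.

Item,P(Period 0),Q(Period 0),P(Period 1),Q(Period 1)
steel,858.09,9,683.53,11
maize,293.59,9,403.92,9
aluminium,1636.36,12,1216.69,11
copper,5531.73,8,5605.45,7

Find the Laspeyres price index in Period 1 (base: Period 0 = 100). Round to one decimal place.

Laspeyres price index uses base-period quantities as weights.
ΣP(Period 1)·Q(Period 0) = 683.53×9 + 403.92×9 + 1216.69×12 + 5605.45×8 = 6151.77 + 3635.28 + 14600.28 + 44843.6 = 69230.93
ΣP(Period 0)·Q(Period 0) = 858.09×9 + 293.59×9 + 1636.36×12 + 5531.73×8 = 7722.81 + 2642.31 + 19636.32 + 44253.84 = 74255.28
Index = 69230.93 / 74255.28 × 100 = 93.2337

93.2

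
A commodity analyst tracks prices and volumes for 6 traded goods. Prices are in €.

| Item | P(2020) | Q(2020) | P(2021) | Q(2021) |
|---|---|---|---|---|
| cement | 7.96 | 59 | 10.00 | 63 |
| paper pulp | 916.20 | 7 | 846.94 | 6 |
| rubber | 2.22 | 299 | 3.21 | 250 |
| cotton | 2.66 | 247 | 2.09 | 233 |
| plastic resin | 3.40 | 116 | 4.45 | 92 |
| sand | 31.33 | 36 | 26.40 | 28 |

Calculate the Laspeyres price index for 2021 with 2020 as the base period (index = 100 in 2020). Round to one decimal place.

97.3

Laspeyres price index uses base-period quantities as weights.
ΣP(2021)·Q(2020) = 10.00×59 + 846.94×7 + 3.21×299 + 2.09×247 + 4.45×116 + 26.40×36 = 590 + 5928.58 + 959.79 + 516.23 + 516.2 + 950.4 = 9461.2
ΣP(2020)·Q(2020) = 7.96×59 + 916.20×7 + 2.22×299 + 2.66×247 + 3.40×116 + 31.33×36 = 469.64 + 6413.4 + 663.78 + 657.02 + 394.4 + 1127.88 = 9726.12
Index = 9461.2 / 9726.12 × 100 = 97.2762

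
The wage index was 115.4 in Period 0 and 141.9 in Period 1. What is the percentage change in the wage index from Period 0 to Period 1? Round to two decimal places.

22.96%

Change = (141.9 − 115.4) / 115.4 × 100
       = 26.5 / 115.4 × 100 = 22.9636%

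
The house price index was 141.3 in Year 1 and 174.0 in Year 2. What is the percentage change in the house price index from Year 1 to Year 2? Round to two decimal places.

23.14%

Change = (174.0 − 141.3) / 141.3 × 100
       = 32.7 / 141.3 × 100 = 23.1423%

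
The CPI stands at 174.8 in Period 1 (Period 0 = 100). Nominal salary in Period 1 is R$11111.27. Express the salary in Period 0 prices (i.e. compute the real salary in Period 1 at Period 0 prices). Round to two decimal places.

6356.56

Real = Nominal ÷ (Index/100) = 11111.27 ÷ (174.8/100)
     = 11111.27 ÷ 1.748 = 6356.5618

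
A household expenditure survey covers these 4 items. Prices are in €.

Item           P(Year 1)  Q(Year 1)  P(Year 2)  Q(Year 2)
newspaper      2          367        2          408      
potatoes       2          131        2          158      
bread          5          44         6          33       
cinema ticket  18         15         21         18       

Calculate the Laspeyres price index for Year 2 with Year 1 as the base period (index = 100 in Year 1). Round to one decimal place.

106.0

Laspeyres price index uses base-period quantities as weights.
ΣP(Year 2)·Q(Year 1) = 2×367 + 2×131 + 6×44 + 21×15 = 734 + 262 + 264 + 315 = 1575
ΣP(Year 1)·Q(Year 1) = 2×367 + 2×131 + 5×44 + 18×15 = 734 + 262 + 220 + 270 = 1486
Index = 1575 / 1486 × 100 = 105.9892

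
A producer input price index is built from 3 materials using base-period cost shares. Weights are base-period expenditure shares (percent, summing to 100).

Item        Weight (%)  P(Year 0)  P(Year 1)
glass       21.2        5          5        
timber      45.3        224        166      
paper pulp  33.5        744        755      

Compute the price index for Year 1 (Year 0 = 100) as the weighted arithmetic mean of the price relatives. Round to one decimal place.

glass: 21.2 × (5/5) = 21.2 × 1.000000 = 21.2000
timber: 45.3 × (166/224) = 45.3 × 0.741071 = 33.5705
paper pulp: 33.5 × (755/744) = 33.5 × 1.014785 = 33.9953
Index = Σ wᵢ·(p₁ᵢ/p₀ᵢ) = 21.2000 + 33.5705 + 33.9953 = 88.7658

88.8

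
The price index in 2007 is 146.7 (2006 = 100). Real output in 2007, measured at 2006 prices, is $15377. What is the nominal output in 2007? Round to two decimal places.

Nominal = Real × (Index/100) = 15377 × (146.7/100)
        = 15377 × 1.467 = 22558.0590

22558.06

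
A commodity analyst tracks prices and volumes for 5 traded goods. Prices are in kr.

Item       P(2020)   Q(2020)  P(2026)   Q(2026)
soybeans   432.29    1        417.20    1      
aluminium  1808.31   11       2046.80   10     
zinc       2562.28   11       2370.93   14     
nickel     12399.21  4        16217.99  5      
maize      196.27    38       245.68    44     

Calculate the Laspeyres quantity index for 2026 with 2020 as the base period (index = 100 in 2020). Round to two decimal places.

118.43

Laspeyres quantity index uses base-period prices as weights.
ΣP(2020)·Q(2026) = 432.29×1 + 1808.31×10 + 2562.28×14 + 12399.21×5 + 196.27×44 = 432.29 + 18083.1 + 35871.92 + 61996.05 + 8635.88 = 125019.24
ΣP(2020)·Q(2020) = 432.29×1 + 1808.31×11 + 2562.28×11 + 12399.21×4 + 196.27×38 = 432.29 + 19891.41 + 28185.08 + 49596.84 + 7458.26 = 105563.88
Index = 125019.24 / 105563.88 × 100 = 118.4299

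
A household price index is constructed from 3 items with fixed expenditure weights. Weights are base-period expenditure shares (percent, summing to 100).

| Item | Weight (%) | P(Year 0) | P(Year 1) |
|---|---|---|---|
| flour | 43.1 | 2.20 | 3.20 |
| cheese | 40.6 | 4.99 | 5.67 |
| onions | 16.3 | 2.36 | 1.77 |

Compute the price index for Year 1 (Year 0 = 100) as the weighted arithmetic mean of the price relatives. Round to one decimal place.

121.0

flour: 43.1 × (3.20/2.20) = 43.1 × 1.454545 = 62.6909
cheese: 40.6 × (5.67/4.99) = 40.6 × 1.136273 = 46.1327
onions: 16.3 × (1.77/2.36) = 16.3 × 0.750000 = 12.2250
Index = Σ wᵢ·(p₁ᵢ/p₀ᵢ) = 62.6909 + 46.1327 + 12.2250 = 121.0486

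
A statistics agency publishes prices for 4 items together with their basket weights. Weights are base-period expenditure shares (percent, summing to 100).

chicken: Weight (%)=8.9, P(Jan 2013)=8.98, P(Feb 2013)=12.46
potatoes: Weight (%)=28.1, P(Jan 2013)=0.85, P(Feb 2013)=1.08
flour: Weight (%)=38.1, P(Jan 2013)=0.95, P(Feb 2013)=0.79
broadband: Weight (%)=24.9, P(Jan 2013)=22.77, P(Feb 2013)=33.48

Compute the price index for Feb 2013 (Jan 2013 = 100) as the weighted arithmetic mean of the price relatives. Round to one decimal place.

116.3

chicken: 8.9 × (12.46/8.98) = 8.9 × 1.387528 = 12.3490
potatoes: 28.1 × (1.08/0.85) = 28.1 × 1.270588 = 35.7035
flour: 38.1 × (0.79/0.95) = 38.1 × 0.831579 = 31.6832
broadband: 24.9 × (33.48/22.77) = 24.9 × 1.470356 = 36.6119
Index = Σ wᵢ·(p₁ᵢ/p₀ᵢ) = 12.3490 + 35.7035 + 31.6832 + 36.6119 = 116.3475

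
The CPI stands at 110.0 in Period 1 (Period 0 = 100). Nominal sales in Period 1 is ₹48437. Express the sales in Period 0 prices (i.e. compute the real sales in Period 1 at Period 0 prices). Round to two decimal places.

Real = Nominal ÷ (Index/100) = 48437 ÷ (110.0/100)
     = 48437 ÷ 1.100 = 44033.6364

44033.64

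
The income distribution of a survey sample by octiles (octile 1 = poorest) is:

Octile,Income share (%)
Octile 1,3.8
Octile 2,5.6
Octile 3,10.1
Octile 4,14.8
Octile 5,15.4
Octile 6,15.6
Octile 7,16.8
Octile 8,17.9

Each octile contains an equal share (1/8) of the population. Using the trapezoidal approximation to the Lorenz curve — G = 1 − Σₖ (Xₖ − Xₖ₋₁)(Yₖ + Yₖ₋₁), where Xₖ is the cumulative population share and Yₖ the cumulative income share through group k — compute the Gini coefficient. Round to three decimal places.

0.215

Cumulative income shares Yₖ: 0.0380, 0.0940, 0.1950, 0.3430, 0.4970, 0.6530, 0.8210, 1.0000
Σ (Xₖ−Xₖ₋₁)(Yₖ+Yₖ₋₁) = (1/8)(0.0380+0.0000) + (1/8)(0.0940+0.0380) + (1/8)(0.1950+0.0940) + (1/8)(0.3430+0.1950) + (1/8)(0.4970+0.3430) + (1/8)(0.6530+0.4970) + (1/8)(0.8210+0.6530) + (1/8)(1.0000+0.8210)
  = 0.0047 + 0.0165 + 0.0361 + 0.0673 + 0.1050 + 0.1437 + 0.1843 + 0.2276 = 0.7853
G = 1 − 0.7853 = 0.2147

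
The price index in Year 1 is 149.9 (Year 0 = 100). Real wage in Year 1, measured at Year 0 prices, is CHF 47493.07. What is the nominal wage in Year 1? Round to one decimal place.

71192.1

Nominal = Real × (Index/100) = 47493.07 × (149.9/100)
        = 47493.07 × 1.499 = 71192.1119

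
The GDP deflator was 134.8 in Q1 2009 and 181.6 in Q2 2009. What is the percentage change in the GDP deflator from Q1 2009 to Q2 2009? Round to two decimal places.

34.72%

Change = (181.6 − 134.8) / 134.8 × 100
       = 46.8 / 134.8 × 100 = 34.7181%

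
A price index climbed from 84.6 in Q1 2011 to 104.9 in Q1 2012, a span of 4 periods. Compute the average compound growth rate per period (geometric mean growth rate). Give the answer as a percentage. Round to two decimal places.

5.52%

Growth factor = (104.9/84.6)^(1/4) = (1.239953)^(1/4) = 1.055240
Growth rate = 1.055240 − 1 = 0.055240 = 5.5240%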